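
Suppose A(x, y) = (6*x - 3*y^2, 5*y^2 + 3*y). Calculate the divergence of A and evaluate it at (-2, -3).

-21

∂A₁/∂x = 6
∂A₂/∂y = 10*y + 3
∇·A = 10*y + 9
At (-2, -3): -21.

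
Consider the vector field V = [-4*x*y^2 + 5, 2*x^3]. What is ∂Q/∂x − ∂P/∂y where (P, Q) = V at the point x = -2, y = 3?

∂V₂/∂x = 6*x^2
∂V₁/∂y = -8*x*y
Scalar curl = 6*x^2 + 8*x*y
At (-2, 3): -24.

-24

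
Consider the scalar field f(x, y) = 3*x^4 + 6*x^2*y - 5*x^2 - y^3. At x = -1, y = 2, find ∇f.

(-26, -6)

∂f/∂x = 12*x^3 + 12*x*y - 10*x
∂f/∂y = 6*x^2 - 3*y^2
∇f = (12*x^3 + 12*x*y - 10*x, 6*x^2 - 3*y^2)
At (-1, 2): (-26, -6).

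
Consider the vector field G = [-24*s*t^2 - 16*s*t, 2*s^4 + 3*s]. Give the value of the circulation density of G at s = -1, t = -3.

∂G₂/∂s = 8*s^3 + 3
∂G₁/∂t = -48*s*t - 16*s
Scalar curl = 8*s^3 + 48*s*t + 16*s + 3
At (-1, -3): 123.

123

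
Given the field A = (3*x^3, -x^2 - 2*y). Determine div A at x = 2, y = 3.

∂A₁/∂x = 9*x^2
∂A₂/∂y = -2
∇·A = 9*x^2 - 2
At (2, 3): 34.

34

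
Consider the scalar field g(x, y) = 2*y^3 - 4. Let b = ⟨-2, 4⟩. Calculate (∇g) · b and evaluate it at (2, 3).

216

∂g/∂x = 0
∂g/∂y = 6*y^2
∇g at (2, 3) = (0, 54)
∇g · b = (0)(-2) + (54)(4) = 216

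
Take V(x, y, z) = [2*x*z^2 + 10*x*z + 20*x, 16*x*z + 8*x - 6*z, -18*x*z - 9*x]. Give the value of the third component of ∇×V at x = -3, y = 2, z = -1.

(∇×V)_3 = ∂V₂/∂x − ∂V₁/∂y
= 16*z + 8 − (0)
= 16*z + 8
At (-3, 2, -1): -8.

-8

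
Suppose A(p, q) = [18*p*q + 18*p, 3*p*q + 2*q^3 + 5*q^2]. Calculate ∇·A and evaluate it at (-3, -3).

-21

∂A₁/∂p = 18*q + 18
∂A₂/∂q = 3*p + 6*q^2 + 10*q
∇·A = 3*p + 6*q^2 + 28*q + 18
At (-3, -3): -21.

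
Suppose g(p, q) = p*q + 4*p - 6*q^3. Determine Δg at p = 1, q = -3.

108

∂²g/∂p² = 0
∂²g/∂q² = -36*q
∇²g = -36*q
At (1, -3): 108.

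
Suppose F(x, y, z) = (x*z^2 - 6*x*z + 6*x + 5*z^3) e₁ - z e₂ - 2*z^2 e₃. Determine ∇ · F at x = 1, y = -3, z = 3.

-15

∂F₁/∂x = z^2 - 6*z + 6
∂F₂/∂y = 0
∂F₃/∂z = -4*z
∇·F = z^2 - 10*z + 6
At (1, -3, 3): -15.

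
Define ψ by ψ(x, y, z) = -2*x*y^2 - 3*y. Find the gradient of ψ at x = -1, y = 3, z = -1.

(-18, 9, 0)

∂ψ/∂x = -2*y^2
∂ψ/∂y = -4*x*y - 3
∂ψ/∂z = 0
∇ψ = (-2*y^2, -4*x*y - 3, 0)
At (-1, 3, -1): (-18, 9, 0).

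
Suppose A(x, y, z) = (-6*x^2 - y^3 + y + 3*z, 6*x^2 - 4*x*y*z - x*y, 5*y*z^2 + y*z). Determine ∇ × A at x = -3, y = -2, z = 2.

(∇×A)₁ = ∂A₃/∂y − ∂A₂/∂z = 4*x*y + 5*z^2 + z
(∇×A)₂ = ∂A₁/∂z − ∂A₃/∂x = 3
(∇×A)₃ = ∂A₂/∂x − ∂A₁/∂y = 12*x + 3*y^2 - 4*y*z - y - 1
∇×A = (4*x*y + 5*z^2 + z, 3, 12*x + 3*y^2 - 4*y*z - y - 1)
At (-3, -2, 2): (46, 3, -7).

(46, 3, -7)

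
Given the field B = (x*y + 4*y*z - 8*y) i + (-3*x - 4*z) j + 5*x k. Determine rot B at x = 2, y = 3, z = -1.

(4, 7, 7)

(∇×B)₁ = ∂B₃/∂y − ∂B₂/∂z = 4
(∇×B)₂ = ∂B₁/∂z − ∂B₃/∂x = 4*y - 5
(∇×B)₃ = ∂B₂/∂x − ∂B₁/∂y = -x - 4*z + 5
∇×B = (4, 4*y - 5, -x - 4*z + 5)
At (2, 3, -1): (4, 7, 7).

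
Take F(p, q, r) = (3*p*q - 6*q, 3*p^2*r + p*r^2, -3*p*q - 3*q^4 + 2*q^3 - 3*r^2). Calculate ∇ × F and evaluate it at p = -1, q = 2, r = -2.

(∇×F)₁ = ∂F₃/∂q − ∂F₂/∂r = -3*p^2 - 2*p*r - 3*p - 12*q^3 + 6*q^2
(∇×F)₂ = ∂F₁/∂r − ∂F₃/∂p = 3*q
(∇×F)₃ = ∂F₂/∂p − ∂F₁/∂q = 6*p*r - 3*p + r^2 + 6
∇×F = (-3*p^2 - 2*p*r - 3*p - 12*q^3 + 6*q^2, 3*q, 6*p*r - 3*p + r^2 + 6)
At (-1, 2, -2): (-76, 6, 25).

(-76, 6, 25)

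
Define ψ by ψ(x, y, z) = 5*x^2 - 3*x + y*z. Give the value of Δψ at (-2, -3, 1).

∂²ψ/∂x² = 10
∂²ψ/∂y² = 0
∂²ψ/∂z² = 0
∇²ψ = 10
At (-2, -3, 1): 10.

10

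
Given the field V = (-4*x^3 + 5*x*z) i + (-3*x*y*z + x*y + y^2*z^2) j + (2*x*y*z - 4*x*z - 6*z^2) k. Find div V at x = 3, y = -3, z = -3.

-141

∂V₁/∂x = -12*x^2 + 5*z
∂V₂/∂y = -3*x*z + x + 2*y*z^2
∂V₃/∂z = 2*x*y - 4*x - 12*z
∇·V = -12*x^2 + 2*x*y - 3*x*z - 3*x + 2*y*z^2 - 7*z
At (3, -3, -3): -141.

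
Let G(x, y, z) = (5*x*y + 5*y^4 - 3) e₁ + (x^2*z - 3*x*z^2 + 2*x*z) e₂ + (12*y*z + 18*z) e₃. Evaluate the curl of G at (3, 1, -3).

(-105, 0, -86)

(∇×G)₁ = ∂G₃/∂y − ∂G₂/∂z = -x^2 + 6*x*z - 2*x + 12*z
(∇×G)₂ = ∂G₁/∂z − ∂G₃/∂x = 0
(∇×G)₃ = ∂G₂/∂x − ∂G₁/∂y = 2*x*z - 5*x - 20*y^3 - 3*z^2 + 2*z
∇×G = (-x^2 + 6*x*z - 2*x + 12*z, 0, 2*x*z - 5*x - 20*y^3 - 3*z^2 + 2*z)
At (3, 1, -3): (-105, 0, -86).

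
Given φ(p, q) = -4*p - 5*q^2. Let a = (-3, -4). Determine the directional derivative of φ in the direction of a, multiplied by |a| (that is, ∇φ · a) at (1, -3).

-108

∂φ/∂p = -4
∂φ/∂q = -10*q
∇φ at (1, -3) = (-4, 30)
∇φ · a = (-4)(-3) + (30)(-4) = -108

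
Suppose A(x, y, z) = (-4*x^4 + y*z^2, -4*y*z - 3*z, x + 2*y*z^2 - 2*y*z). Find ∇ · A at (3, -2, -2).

∂A₁/∂x = -16*x^3
∂A₂/∂y = -4*z
∂A₃/∂z = 4*y*z - 2*y
∇·A = -16*x^3 + 4*y*z - 2*y - 4*z
At (3, -2, -2): -404.

-404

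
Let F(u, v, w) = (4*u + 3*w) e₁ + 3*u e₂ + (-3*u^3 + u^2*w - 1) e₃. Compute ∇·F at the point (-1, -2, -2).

∂F₁/∂u = 4
∂F₂/∂v = 0
∂F₃/∂w = u^2
∇·F = u^2 + 4
At (-1, -2, -2): 5.

5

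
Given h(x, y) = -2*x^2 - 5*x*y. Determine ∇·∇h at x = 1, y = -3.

-4

∂²h/∂x² = -4
∂²h/∂y² = 0
∇²h = -4
At (1, -3): -4.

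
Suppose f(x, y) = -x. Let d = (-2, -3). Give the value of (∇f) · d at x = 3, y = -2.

2

∂f/∂x = -1
∂f/∂y = 0
∇f at (3, -2) = (-1, 0)
∇f · d = (-1)(-2) + (0)(-3) = 2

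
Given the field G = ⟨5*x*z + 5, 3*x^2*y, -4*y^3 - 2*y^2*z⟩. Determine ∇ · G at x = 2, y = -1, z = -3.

-5

∂G₁/∂x = 5*z
∂G₂/∂y = 3*x^2
∂G₃/∂z = -2*y^2
∇·G = 3*x^2 - 2*y^2 + 5*z
At (2, -1, -3): -5.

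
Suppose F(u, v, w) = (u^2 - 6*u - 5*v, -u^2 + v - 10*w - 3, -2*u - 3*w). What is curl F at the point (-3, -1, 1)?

(10, 2, 11)

(∇×F)₁ = ∂F₃/∂v − ∂F₂/∂w = 10
(∇×F)₂ = ∂F₁/∂w − ∂F₃/∂u = 2
(∇×F)₃ = ∂F₂/∂u − ∂F₁/∂v = -2*u + 5
∇×F = (10, 2, -2*u + 5)
At (-3, -1, 1): (10, 2, 11).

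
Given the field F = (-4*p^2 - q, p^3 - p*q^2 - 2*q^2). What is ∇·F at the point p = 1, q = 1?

-14

∂F₁/∂p = -8*p
∂F₂/∂q = -2*p*q - 4*q
∇·F = -2*p*q - 8*p - 4*q
At (1, 1): -14.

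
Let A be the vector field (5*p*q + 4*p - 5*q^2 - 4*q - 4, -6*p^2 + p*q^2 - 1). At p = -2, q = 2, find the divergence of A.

∂A₁/∂p = 5*q + 4
∂A₂/∂q = 2*p*q
∇·A = 2*p*q + 5*q + 4
At (-2, 2): 6.

6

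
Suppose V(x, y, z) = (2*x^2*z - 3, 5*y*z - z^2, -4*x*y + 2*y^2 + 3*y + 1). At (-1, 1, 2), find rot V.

(∇×V)₁ = ∂V₃/∂y − ∂V₂/∂z = -4*x - y + 2*z + 3
(∇×V)₂ = ∂V₁/∂z − ∂V₃/∂x = 2*x^2 + 4*y
(∇×V)₃ = ∂V₂/∂x − ∂V₁/∂y = 0
∇×V = (-4*x - y + 2*z + 3, 2*x^2 + 4*y, 0)
At (-1, 1, 2): (10, 6, 0).

(10, 6, 0)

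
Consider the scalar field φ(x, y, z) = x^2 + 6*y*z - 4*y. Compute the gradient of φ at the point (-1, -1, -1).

∂φ/∂x = 2*x
∂φ/∂y = 6*z - 4
∂φ/∂z = 6*y
∇φ = (2*x, 6*z - 4, 6*y)
At (-1, -1, -1): (-2, -10, -6).

(-2, -10, -6)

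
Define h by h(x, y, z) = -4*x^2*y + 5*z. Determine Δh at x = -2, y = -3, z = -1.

∂²h/∂x² = -8*y
∂²h/∂y² = 0
∂²h/∂z² = 0
∇²h = -8*y
At (-2, -3, -1): 24.

24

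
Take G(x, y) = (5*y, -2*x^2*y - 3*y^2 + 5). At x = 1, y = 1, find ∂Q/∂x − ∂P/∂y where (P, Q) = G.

∂G₂/∂x = -4*x*y
∂G₁/∂y = 5
Scalar curl = -4*x*y - 5
At (1, 1): -9.

-9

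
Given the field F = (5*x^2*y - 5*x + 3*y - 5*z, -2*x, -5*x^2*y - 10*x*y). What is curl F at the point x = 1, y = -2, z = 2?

(-15, -45, -10)

(∇×F)₁ = ∂F₃/∂y − ∂F₂/∂z = -5*x^2 - 10*x
(∇×F)₂ = ∂F₁/∂z − ∂F₃/∂x = 10*x*y + 10*y - 5
(∇×F)₃ = ∂F₂/∂x − ∂F₁/∂y = -5*x^2 - 5
∇×F = (-5*x^2 - 10*x, 10*x*y + 10*y - 5, -5*x^2 - 5)
At (1, -2, 2): (-15, -45, -10).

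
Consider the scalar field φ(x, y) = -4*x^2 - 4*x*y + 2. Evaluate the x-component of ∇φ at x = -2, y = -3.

28

(∇φ)_1 = ∂φ/∂x = -8*x - 4*y
At (-2, -3): 28.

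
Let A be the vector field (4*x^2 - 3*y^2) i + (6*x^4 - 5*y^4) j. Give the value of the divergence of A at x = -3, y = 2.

-184

∂A₁/∂x = 8*x
∂A₂/∂y = -20*y^3
∇·A = 8*x - 20*y^3
At (-3, 2): -184.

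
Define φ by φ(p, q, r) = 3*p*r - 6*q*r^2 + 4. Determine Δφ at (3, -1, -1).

12

∂²φ/∂p² = 0
∂²φ/∂q² = 0
∂²φ/∂r² = -12*q
∇²φ = -12*q
At (3, -1, -1): 12.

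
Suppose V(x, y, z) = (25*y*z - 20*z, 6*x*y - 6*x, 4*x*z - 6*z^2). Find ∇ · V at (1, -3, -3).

∂V₁/∂x = 0
∂V₂/∂y = 6*x
∂V₃/∂z = 4*x - 12*z
∇·V = 10*x - 12*z
At (1, -3, -3): 46.

46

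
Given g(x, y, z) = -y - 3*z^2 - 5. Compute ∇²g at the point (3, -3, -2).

-6

∂²g/∂x² = 0
∂²g/∂y² = 0
∂²g/∂z² = -6
∇²g = -6
At (3, -3, -2): -6.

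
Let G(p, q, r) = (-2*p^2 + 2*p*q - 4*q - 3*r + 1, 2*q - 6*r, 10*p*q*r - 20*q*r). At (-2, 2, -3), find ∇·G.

∂G₁/∂p = -4*p + 2*q
∂G₂/∂q = 2
∂G₃/∂r = 10*p*q - 20*q
∇·G = 10*p*q - 4*p - 18*q + 2
At (-2, 2, -3): -66.

-66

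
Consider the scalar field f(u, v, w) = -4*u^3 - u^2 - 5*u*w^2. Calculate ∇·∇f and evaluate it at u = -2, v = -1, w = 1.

∂²f/∂u² = -2*(12*u + 1)
∂²f/∂v² = 0
∂²f/∂w² = -10*u
∇²f = -34*u - 2
At (-2, -1, 1): 66.

66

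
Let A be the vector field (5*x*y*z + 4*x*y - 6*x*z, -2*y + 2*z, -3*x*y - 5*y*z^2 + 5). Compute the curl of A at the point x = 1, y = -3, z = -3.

(-50, -30, 11)

(∇×A)₁ = ∂A₃/∂y − ∂A₂/∂z = -3*x - 5*z^2 - 2
(∇×A)₂ = ∂A₁/∂z − ∂A₃/∂x = 5*x*y - 6*x + 3*y
(∇×A)₃ = ∂A₂/∂x − ∂A₁/∂y = -5*x*z - 4*x
∇×A = (-3*x - 5*z^2 - 2, 5*x*y - 6*x + 3*y, -5*x*z - 4*x)
At (1, -3, -3): (-50, -30, 11).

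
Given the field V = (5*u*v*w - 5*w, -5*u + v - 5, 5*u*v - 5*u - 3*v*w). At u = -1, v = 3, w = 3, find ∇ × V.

(∇×V)₁ = ∂V₃/∂v − ∂V₂/∂w = 5*u - 3*w
(∇×V)₂ = ∂V₁/∂w − ∂V₃/∂u = 5*u*v - 5*v
(∇×V)₃ = ∂V₂/∂u − ∂V₁/∂v = -5*u*w - 5
∇×V = (5*u - 3*w, 5*u*v - 5*v, -5*u*w - 5)
At (-1, 3, 3): (-14, -30, 10).

(-14, -30, 10)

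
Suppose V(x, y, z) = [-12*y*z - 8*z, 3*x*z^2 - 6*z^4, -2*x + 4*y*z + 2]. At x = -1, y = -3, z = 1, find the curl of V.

(∇×V)₁ = ∂V₃/∂y − ∂V₂/∂z = -6*x*z + 24*z^3 + 4*z
(∇×V)₂ = ∂V₁/∂z − ∂V₃/∂x = -12*y - 6
(∇×V)₃ = ∂V₂/∂x − ∂V₁/∂y = 3*z^2 + 12*z
∇×V = (-6*x*z + 24*z^3 + 4*z, -12*y - 6, 3*z^2 + 12*z)
At (-1, -3, 1): (34, 30, 15).

(34, 30, 15)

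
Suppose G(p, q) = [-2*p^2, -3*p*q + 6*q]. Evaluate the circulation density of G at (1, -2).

∂G₂/∂p = -3*q
∂G₁/∂q = 0
Scalar curl = -3*q
At (1, -2): 6.

6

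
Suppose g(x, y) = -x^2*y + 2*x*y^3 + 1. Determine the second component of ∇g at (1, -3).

(∇g)_2 = ∂g/∂y = -x^2 + 6*x*y^2
At (1, -3): 53.

53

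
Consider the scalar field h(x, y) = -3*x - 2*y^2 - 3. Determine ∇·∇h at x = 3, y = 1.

∂²h/∂x² = 0
∂²h/∂y² = -4
∇²h = -4
At (3, 1): -4.

-4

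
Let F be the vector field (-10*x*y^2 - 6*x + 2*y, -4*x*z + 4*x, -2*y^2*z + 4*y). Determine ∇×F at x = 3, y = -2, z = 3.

(∇×F)₁ = ∂F₃/∂y − ∂F₂/∂z = 4*x - 4*y*z + 4
(∇×F)₂ = ∂F₁/∂z − ∂F₃/∂x = 0
(∇×F)₃ = ∂F₂/∂x − ∂F₁/∂y = 20*x*y - 4*z + 2
∇×F = (4*x - 4*y*z + 4, 0, 20*x*y - 4*z + 2)
At (3, -2, 3): (40, 0, -130).

(40, 0, -130)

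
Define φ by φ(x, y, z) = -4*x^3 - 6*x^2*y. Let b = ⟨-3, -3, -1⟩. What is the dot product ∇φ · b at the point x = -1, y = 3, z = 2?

∂φ/∂x = -12*x^2 - 12*x*y
∂φ/∂y = -6*x^2
∂φ/∂z = 0
∇φ at (-1, 3, 2) = (24, -6, 0)
∇φ · b = (24)(-3) + (-6)(-3) + (0)(-1) = -54

-54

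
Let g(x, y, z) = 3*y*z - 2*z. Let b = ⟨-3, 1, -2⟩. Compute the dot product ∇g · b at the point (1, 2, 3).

1

∂g/∂x = 0
∂g/∂y = 3*z
∂g/∂z = 3*y - 2
∇g at (1, 2, 3) = (0, 9, 4)
∇g · b = (0)(-3) + (9)(1) + (4)(-2) = 1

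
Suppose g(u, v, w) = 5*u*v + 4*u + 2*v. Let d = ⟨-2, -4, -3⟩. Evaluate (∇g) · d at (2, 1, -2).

∂g/∂u = 5*v + 4
∂g/∂v = 5*u + 2
∂g/∂w = 0
∇g at (2, 1, -2) = (9, 12, 0)
∇g · d = (9)(-2) + (12)(-4) + (0)(-3) = -66

-66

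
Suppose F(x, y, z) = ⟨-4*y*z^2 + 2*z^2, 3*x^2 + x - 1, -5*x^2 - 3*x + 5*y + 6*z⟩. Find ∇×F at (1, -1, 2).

(∇×F)₁ = ∂F₃/∂y − ∂F₂/∂z = 5
(∇×F)₂ = ∂F₁/∂z − ∂F₃/∂x = 10*x - 8*y*z + 4*z + 3
(∇×F)₃ = ∂F₂/∂x − ∂F₁/∂y = 6*x + 4*z^2 + 1
∇×F = (5, 10*x - 8*y*z + 4*z + 3, 6*x + 4*z^2 + 1)
At (1, -1, 2): (5, 37, 23).

(5, 37, 23)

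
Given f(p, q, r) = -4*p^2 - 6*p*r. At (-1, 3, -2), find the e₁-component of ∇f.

(∇f)_1 = ∂f/∂p = -8*p - 6*r
At (-1, 3, -2): 20.

20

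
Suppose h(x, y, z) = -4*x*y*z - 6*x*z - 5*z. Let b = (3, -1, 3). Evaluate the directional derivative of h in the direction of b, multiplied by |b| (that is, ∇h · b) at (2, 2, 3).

∂h/∂x = -4*y*z - 6*z
∂h/∂y = -4*x*z
∂h/∂z = -4*x*y - 6*x - 5
∇h at (2, 2, 3) = (-42, -24, -33)
∇h · b = (-42)(3) + (-24)(-1) + (-33)(3) = -201

-201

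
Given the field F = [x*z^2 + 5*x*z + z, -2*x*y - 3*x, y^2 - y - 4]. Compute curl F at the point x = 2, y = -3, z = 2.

(∇×F)₁ = ∂F₃/∂y − ∂F₂/∂z = 2*y - 1
(∇×F)₂ = ∂F₁/∂z − ∂F₃/∂x = 2*x*z + 5*x + 1
(∇×F)₃ = ∂F₂/∂x − ∂F₁/∂y = -2*y - 3
∇×F = (2*y - 1, 2*x*z + 5*x + 1, -2*y - 3)
At (2, -3, 2): (-7, 19, 3).

(-7, 19, 3)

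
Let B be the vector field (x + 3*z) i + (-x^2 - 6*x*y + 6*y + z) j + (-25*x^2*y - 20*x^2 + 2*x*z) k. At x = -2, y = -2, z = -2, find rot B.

(∇×B)₁ = ∂B₃/∂y − ∂B₂/∂z = -25*x^2 - 1
(∇×B)₂ = ∂B₁/∂z − ∂B₃/∂x = 50*x*y + 40*x - 2*z + 3
(∇×B)₃ = ∂B₂/∂x − ∂B₁/∂y = -2*x - 6*y
∇×B = (-25*x^2 - 1, 50*x*y + 40*x - 2*z + 3, -2*x - 6*y)
At (-2, -2, -2): (-101, 127, 16).

(-101, 127, 16)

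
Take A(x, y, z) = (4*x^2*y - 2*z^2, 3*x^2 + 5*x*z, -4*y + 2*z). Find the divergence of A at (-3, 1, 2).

-22

∂A₁/∂x = 8*x*y
∂A₂/∂y = 0
∂A₃/∂z = 2
∇·A = 8*x*y + 2
At (-3, 1, 2): -22.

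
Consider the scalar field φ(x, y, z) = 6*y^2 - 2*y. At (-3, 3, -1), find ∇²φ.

12

∂²φ/∂x² = 0
∂²φ/∂y² = 12
∂²φ/∂z² = 0
∇²φ = 12
At (-3, 3, -1): 12.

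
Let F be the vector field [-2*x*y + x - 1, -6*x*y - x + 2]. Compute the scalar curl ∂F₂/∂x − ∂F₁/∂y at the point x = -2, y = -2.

7

∂F₂/∂x = -6*y - 1
∂F₁/∂y = -2*x
Scalar curl = 2*x - 6*y - 1
At (-2, -2): 7.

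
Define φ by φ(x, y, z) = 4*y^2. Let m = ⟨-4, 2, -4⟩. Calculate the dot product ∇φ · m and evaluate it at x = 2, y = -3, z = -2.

∂φ/∂x = 0
∂φ/∂y = 8*y
∂φ/∂z = 0
∇φ at (2, -3, -2) = (0, -24, 0)
∇φ · m = (0)(-4) + (-24)(2) + (0)(-4) = -48

-48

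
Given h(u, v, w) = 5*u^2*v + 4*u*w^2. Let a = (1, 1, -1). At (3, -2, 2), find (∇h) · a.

∂h/∂u = 10*u*v + 4*w^2
∂h/∂v = 5*u^2
∂h/∂w = 8*u*w
∇h at (3, -2, 2) = (-44, 45, 48)
∇h · a = (-44)(1) + (45)(1) + (48)(-1) = -47

-47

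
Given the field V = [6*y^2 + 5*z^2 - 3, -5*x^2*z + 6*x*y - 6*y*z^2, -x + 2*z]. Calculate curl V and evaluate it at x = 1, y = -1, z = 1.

(-7, 11, -4)

(∇×V)₁ = ∂V₃/∂y − ∂V₂/∂z = 5*x^2 + 12*y*z
(∇×V)₂ = ∂V₁/∂z − ∂V₃/∂x = 10*z + 1
(∇×V)₃ = ∂V₂/∂x − ∂V₁/∂y = -10*x*z - 6*y
∇×V = (5*x^2 + 12*y*z, 10*z + 1, -10*x*z - 6*y)
At (1, -1, 1): (-7, 11, -4).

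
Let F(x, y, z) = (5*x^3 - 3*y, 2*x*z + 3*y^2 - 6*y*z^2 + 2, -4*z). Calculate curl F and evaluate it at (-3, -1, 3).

(-30, 0, 9)

(∇×F)₁ = ∂F₃/∂y − ∂F₂/∂z = -2*x + 12*y*z
(∇×F)₂ = ∂F₁/∂z − ∂F₃/∂x = 0
(∇×F)₃ = ∂F₂/∂x − ∂F₁/∂y = 2*z + 3
∇×F = (-2*x + 12*y*z, 0, 2*z + 3)
At (-3, -1, 3): (-30, 0, 9).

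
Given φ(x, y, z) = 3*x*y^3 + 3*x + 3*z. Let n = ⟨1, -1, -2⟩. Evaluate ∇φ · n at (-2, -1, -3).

∂φ/∂x = 3*y^3 + 3
∂φ/∂y = 9*x*y^2
∂φ/∂z = 3
∇φ at (-2, -1, -3) = (0, -18, 3)
∇φ · n = (0)(1) + (-18)(-1) + (3)(-2) = 12

12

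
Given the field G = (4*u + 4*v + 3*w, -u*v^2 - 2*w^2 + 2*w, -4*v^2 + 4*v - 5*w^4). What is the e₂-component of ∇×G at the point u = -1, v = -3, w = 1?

(∇×G)_2 = ∂G₁/∂w − ∂G₃/∂u
= 3 − (0)
= 3
At (-1, -3, 1): 3.

3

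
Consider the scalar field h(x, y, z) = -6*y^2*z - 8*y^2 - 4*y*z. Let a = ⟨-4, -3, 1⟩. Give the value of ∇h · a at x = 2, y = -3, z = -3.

102

∂h/∂x = 0
∂h/∂y = -12*y*z - 16*y - 4*z
∂h/∂z = -6*y^2 - 4*y
∇h at (2, -3, -3) = (0, -48, -42)
∇h · a = (0)(-4) + (-48)(-3) + (-42)(1) = 102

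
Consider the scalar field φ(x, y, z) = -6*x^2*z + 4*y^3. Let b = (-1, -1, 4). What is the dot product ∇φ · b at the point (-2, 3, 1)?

-228

∂φ/∂x = -12*x*z
∂φ/∂y = 12*y^2
∂φ/∂z = -6*x^2
∇φ at (-2, 3, 1) = (24, 108, -24)
∇φ · b = (24)(-1) + (108)(-1) + (-24)(4) = -228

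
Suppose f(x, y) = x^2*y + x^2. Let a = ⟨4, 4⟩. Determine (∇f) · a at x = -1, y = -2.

∂f/∂x = 2*x*y + 2*x
∂f/∂y = x^2
∇f at (-1, -2) = (2, 1)
∇f · a = (2)(4) + (1)(4) = 12

12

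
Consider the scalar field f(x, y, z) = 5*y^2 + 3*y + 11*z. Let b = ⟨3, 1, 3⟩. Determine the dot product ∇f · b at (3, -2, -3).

∂f/∂x = 0
∂f/∂y = 10*y + 3
∂f/∂z = 11
∇f at (3, -2, -3) = (0, -17, 11)
∇f · b = (0)(3) + (-17)(1) + (11)(3) = 16

16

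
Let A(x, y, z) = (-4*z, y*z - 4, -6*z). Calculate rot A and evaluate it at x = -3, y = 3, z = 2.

(-3, -4, 0)

(∇×A)₁ = ∂A₃/∂y − ∂A₂/∂z = -y
(∇×A)₂ = ∂A₁/∂z − ∂A₃/∂x = -4
(∇×A)₃ = ∂A₂/∂x − ∂A₁/∂y = 0
∇×A = (-y, -4, 0)
At (-3, 3, 2): (-3, -4, 0).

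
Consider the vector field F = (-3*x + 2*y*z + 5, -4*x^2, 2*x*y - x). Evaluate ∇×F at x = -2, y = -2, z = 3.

(-4, 1, 10)

(∇×F)₁ = ∂F₃/∂y − ∂F₂/∂z = 2*x
(∇×F)₂ = ∂F₁/∂z − ∂F₃/∂x = 1
(∇×F)₃ = ∂F₂/∂x − ∂F₁/∂y = -8*x - 2*z
∇×F = (2*x, 1, -8*x - 2*z)
At (-2, -2, 3): (-4, 1, 10).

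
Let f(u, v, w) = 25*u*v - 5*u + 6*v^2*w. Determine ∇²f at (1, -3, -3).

∂²f/∂u² = 0
∂²f/∂v² = 12*w
∂²f/∂w² = 0
∇²f = 12*w
At (1, -3, -3): -36.

-36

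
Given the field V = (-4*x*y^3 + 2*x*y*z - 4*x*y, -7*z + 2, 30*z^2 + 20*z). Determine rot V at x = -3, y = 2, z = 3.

(7, -12, -138)

(∇×V)₁ = ∂V₃/∂y − ∂V₂/∂z = 7
(∇×V)₂ = ∂V₁/∂z − ∂V₃/∂x = 2*x*y
(∇×V)₃ = ∂V₂/∂x − ∂V₁/∂y = 12*x*y^2 - 2*x*z + 4*x
∇×V = (7, 2*x*y, 12*x*y^2 - 2*x*z + 4*x)
At (-3, 2, 3): (7, -12, -138).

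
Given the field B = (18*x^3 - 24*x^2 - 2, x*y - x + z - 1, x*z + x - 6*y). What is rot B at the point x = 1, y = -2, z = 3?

(-7, -4, -3)

(∇×B)₁ = ∂B₃/∂y − ∂B₂/∂z = -7
(∇×B)₂ = ∂B₁/∂z − ∂B₃/∂x = -z - 1
(∇×B)₃ = ∂B₂/∂x − ∂B₁/∂y = y - 1
∇×B = (-7, -z - 1, y - 1)
At (1, -2, 3): (-7, -4, -3).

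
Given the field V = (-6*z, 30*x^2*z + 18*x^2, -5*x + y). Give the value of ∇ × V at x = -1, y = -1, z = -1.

(-29, -1, 24)

(∇×V)₁ = ∂V₃/∂y − ∂V₂/∂z = -30*x^2 + 1
(∇×V)₂ = ∂V₁/∂z − ∂V₃/∂x = -1
(∇×V)₃ = ∂V₂/∂x − ∂V₁/∂y = 60*x*z + 36*x
∇×V = (-30*x^2 + 1, -1, 60*x*z + 36*x)
At (-1, -1, -1): (-29, -1, 24).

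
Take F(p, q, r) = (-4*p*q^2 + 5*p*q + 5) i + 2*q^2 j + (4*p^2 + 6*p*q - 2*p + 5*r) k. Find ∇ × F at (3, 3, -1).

(18, -40, 57)

(∇×F)₁ = ∂F₃/∂q − ∂F₂/∂r = 6*p
(∇×F)₂ = ∂F₁/∂r − ∂F₃/∂p = -8*p - 6*q + 2
(∇×F)₃ = ∂F₂/∂p − ∂F₁/∂q = 8*p*q - 5*p
∇×F = (6*p, -8*p - 6*q + 2, 8*p*q - 5*p)
At (3, 3, -1): (18, -40, 57).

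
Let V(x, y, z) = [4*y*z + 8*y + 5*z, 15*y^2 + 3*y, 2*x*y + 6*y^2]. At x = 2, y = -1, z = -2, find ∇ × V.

(-8, 3, 0)

(∇×V)₁ = ∂V₃/∂y − ∂V₂/∂z = 2*x + 12*y
(∇×V)₂ = ∂V₁/∂z − ∂V₃/∂x = 2*y + 5
(∇×V)₃ = ∂V₂/∂x − ∂V₁/∂y = -4*z - 8
∇×V = (2*x + 12*y, 2*y + 5, -4*z - 8)
At (2, -1, -2): (-8, 3, 0).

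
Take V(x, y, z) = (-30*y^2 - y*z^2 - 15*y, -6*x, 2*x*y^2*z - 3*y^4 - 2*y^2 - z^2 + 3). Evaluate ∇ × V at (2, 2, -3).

(-152, 36, 138)

(∇×V)₁ = ∂V₃/∂y − ∂V₂/∂z = 4*x*y*z - 12*y^3 - 4*y
(∇×V)₂ = ∂V₁/∂z − ∂V₃/∂x = -2*y^2*z - 2*y*z
(∇×V)₃ = ∂V₂/∂x − ∂V₁/∂y = 60*y + z^2 + 9
∇×V = (4*x*y*z - 12*y^3 - 4*y, -2*y^2*z - 2*y*z, 60*y + z^2 + 9)
At (2, 2, -3): (-152, 36, 138).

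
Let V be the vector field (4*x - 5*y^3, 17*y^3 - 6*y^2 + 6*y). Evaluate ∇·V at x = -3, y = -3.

∂V₁/∂x = 4
∂V₂/∂y = 51*y^2 - 12*y + 6
∇·V = 51*y^2 - 12*y + 10
At (-3, -3): 505.

505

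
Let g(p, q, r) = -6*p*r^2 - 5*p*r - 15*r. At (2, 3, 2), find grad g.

(-34, 0, -73)

∂g/∂p = -6*r^2 - 5*r
∂g/∂q = 0
∂g/∂r = -12*p*r - 5*p - 15
∇g = (-6*r^2 - 5*r, 0, -12*p*r - 5*p - 15)
At (2, 3, 2): (-34, 0, -73).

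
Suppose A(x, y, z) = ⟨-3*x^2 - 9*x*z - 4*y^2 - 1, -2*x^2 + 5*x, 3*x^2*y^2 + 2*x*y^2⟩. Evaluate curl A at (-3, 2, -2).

(∇×A)₁ = ∂A₃/∂y − ∂A₂/∂z = 6*x^2*y + 4*x*y
(∇×A)₂ = ∂A₁/∂z − ∂A₃/∂x = -6*x*y^2 - 9*x - 2*y^2
(∇×A)₃ = ∂A₂/∂x − ∂A₁/∂y = -4*x + 8*y + 5
∇×A = (6*x^2*y + 4*x*y, -6*x*y^2 - 9*x - 2*y^2, -4*x + 8*y + 5)
At (-3, 2, -2): (84, 91, 33).

(84, 91, 33)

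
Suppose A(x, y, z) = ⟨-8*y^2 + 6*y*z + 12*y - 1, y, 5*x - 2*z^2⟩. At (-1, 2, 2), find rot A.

(∇×A)₁ = ∂A₃/∂y − ∂A₂/∂z = 0
(∇×A)₂ = ∂A₁/∂z − ∂A₃/∂x = 6*y - 5
(∇×A)₃ = ∂A₂/∂x − ∂A₁/∂y = 16*y - 6*z - 12
∇×A = (0, 6*y - 5, 16*y - 6*z - 12)
At (-1, 2, 2): (0, 7, 8).

(0, 7, 8)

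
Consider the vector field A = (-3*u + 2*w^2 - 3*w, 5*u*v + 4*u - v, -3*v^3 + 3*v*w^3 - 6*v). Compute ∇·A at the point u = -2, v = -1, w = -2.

-50

∂A₁/∂u = -3
∂A₂/∂v = 5*u - 1
∂A₃/∂w = 9*v*w^2
∇·A = 5*u + 9*v*w^2 - 4
At (-2, -1, -2): -50.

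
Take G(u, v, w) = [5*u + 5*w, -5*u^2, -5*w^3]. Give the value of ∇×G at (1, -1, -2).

(0, 5, -10)

(∇×G)₁ = ∂G₃/∂v − ∂G₂/∂w = 0
(∇×G)₂ = ∂G₁/∂w − ∂G₃/∂u = 5
(∇×G)₃ = ∂G₂/∂u − ∂G₁/∂v = -10*u
∇×G = (0, 5, -10*u)
At (1, -1, -2): (0, 5, -10).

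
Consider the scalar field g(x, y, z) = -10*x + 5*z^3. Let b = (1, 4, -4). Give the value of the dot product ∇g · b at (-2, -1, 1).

∂g/∂x = -10
∂g/∂y = 0
∂g/∂z = 15*z^2
∇g at (-2, -1, 1) = (-10, 0, 15)
∇g · b = (-10)(1) + (0)(4) + (15)(-4) = -70

-70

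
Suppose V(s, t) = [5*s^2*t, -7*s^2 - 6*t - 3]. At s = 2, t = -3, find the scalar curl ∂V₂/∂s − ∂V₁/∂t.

-48

∂V₂/∂s = -14*s
∂V₁/∂t = 5*s^2
Scalar curl = -5*s^2 - 14*s
At (2, -3): -48.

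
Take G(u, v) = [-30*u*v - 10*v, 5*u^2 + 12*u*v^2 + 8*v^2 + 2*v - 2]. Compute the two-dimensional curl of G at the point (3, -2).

∂G₂/∂u = 10*u + 12*v^2
∂G₁/∂v = -30*u - 10
Scalar curl = 40*u + 12*v^2 + 10
At (3, -2): 178.

178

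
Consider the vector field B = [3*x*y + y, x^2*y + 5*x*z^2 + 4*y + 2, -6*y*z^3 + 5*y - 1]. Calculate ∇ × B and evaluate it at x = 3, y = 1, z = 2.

(-103, 0, 16)

(∇×B)₁ = ∂B₃/∂y − ∂B₂/∂z = -10*x*z - 6*z^3 + 5
(∇×B)₂ = ∂B₁/∂z − ∂B₃/∂x = 0
(∇×B)₃ = ∂B₂/∂x − ∂B₁/∂y = 2*x*y - 3*x + 5*z^2 - 1
∇×B = (-10*x*z - 6*z^3 + 5, 0, 2*x*y - 3*x + 5*z^2 - 1)
At (3, 1, 2): (-103, 0, 16).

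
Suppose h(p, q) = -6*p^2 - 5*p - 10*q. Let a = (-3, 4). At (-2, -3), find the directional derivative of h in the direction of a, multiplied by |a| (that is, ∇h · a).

-97

∂h/∂p = -12*p - 5
∂h/∂q = -10
∇h at (-2, -3) = (19, -10)
∇h · a = (19)(-3) + (-10)(4) = -97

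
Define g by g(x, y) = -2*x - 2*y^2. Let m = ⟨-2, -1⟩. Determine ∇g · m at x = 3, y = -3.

-8

∂g/∂x = -2
∂g/∂y = -4*y
∇g at (3, -3) = (-2, 12)
∇g · m = (-2)(-2) + (12)(-1) = -8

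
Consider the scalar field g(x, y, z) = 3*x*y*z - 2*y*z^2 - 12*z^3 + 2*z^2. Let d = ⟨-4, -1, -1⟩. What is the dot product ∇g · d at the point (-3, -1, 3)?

∂g/∂x = 3*y*z
∂g/∂y = 3*x*z - 2*z^2
∂g/∂z = 3*x*y - 4*y*z - 36*z^2 + 4*z
∇g at (-3, -1, 3) = (-9, -45, -291)
∇g · d = (-9)(-4) + (-45)(-1) + (-291)(-1) = 372

372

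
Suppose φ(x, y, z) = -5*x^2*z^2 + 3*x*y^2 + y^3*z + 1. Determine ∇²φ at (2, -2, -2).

-44

∂²φ/∂x² = -10*z^2
∂²φ/∂y² = 6*(x + y*z)
∂²φ/∂z² = -10*x^2
∇²φ = -10*x^2 + 6*x + 6*y*z - 10*z^2
At (2, -2, -2): -44.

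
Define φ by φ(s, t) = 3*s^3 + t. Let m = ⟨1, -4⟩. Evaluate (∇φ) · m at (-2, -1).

32

∂φ/∂s = 9*s^2
∂φ/∂t = 1
∇φ at (-2, -1) = (36, 1)
∇φ · m = (36)(1) + (1)(-4) = 32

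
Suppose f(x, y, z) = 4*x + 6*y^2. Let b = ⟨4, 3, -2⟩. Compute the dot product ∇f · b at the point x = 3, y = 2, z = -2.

88

∂f/∂x = 4
∂f/∂y = 12*y
∂f/∂z = 0
∇f at (3, 2, -2) = (4, 24, 0)
∇f · b = (4)(4) + (24)(3) + (0)(-2) = 88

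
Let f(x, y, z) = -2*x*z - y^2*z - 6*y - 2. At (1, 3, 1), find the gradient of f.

∂f/∂x = -2*z
∂f/∂y = -2*y*z - 6
∂f/∂z = -2*x - y^2
∇f = (-2*z, -2*y*z - 6, -2*x - y^2)
At (1, 3, 1): (-2, -12, -11).

(-2, -12, -11)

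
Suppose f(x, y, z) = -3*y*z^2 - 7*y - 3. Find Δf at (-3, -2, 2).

∂²f/∂x² = 0
∂²f/∂y² = 0
∂²f/∂z² = -6*y
∇²f = -6*y
At (-3, -2, 2): 12.

12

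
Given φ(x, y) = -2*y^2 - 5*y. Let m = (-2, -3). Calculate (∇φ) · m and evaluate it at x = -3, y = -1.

3

∂φ/∂x = 0
∂φ/∂y = -4*y - 5
∇φ at (-3, -1) = (0, -1)
∇φ · m = (0)(-2) + (-1)(-3) = 3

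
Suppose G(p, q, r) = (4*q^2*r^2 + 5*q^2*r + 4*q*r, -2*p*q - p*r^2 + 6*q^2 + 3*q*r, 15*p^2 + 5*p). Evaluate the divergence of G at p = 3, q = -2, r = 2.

∂G₁/∂p = 0
∂G₂/∂q = -2*p + 12*q + 3*r
∂G₃/∂r = 0
∇·G = -2*p + 12*q + 3*r
At (3, -2, 2): -24.

-24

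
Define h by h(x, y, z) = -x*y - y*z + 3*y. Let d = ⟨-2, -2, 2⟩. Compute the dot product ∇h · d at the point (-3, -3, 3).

-6

∂h/∂x = -y
∂h/∂y = -x - z + 3
∂h/∂z = -y
∇h at (-3, -3, 3) = (3, 3, 3)
∇h · d = (3)(-2) + (3)(-2) + (3)(2) = -6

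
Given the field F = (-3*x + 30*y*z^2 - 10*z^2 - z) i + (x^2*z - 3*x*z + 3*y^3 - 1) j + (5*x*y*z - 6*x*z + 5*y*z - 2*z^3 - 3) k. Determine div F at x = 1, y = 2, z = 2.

∂F₁/∂x = -3
∂F₂/∂y = 9*y^2
∂F₃/∂z = 5*x*y - 6*x + 5*y - 6*z^2
∇·F = 5*x*y - 6*x + 9*y^2 + 5*y - 6*z^2 - 3
At (1, 2, 2): 23.

23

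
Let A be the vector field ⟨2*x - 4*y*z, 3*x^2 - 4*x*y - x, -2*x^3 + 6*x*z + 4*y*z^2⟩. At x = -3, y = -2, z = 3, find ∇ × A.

(36, 44, 1)

(∇×A)₁ = ∂A₃/∂y − ∂A₂/∂z = 4*z^2
(∇×A)₂ = ∂A₁/∂z − ∂A₃/∂x = 6*x^2 - 4*y - 6*z
(∇×A)₃ = ∂A₂/∂x − ∂A₁/∂y = 6*x - 4*y + 4*z - 1
∇×A = (4*z^2, 6*x^2 - 4*y - 6*z, 6*x - 4*y + 4*z - 1)
At (-3, -2, 3): (36, 44, 1).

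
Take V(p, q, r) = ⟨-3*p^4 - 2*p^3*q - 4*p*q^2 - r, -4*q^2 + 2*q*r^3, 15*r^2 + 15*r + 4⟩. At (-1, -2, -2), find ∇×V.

(48, -1, 14)

(∇×V)₁ = ∂V₃/∂q − ∂V₂/∂r = -6*q*r^2
(∇×V)₂ = ∂V₁/∂r − ∂V₃/∂p = -1
(∇×V)₃ = ∂V₂/∂p − ∂V₁/∂q = 2*p^3 + 8*p*q
∇×V = (-6*q*r^2, -1, 2*p^3 + 8*p*q)
At (-1, -2, -2): (48, -1, 14).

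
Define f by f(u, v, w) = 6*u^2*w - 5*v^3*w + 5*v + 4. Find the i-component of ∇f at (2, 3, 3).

(∇f)_1 = ∂f/∂u = 12*u*w
At (2, 3, 3): 72.

72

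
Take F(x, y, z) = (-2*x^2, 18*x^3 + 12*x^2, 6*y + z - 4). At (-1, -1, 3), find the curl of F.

(∇×F)₁ = ∂F₃/∂y − ∂F₂/∂z = 6
(∇×F)₂ = ∂F₁/∂z − ∂F₃/∂x = 0
(∇×F)₃ = ∂F₂/∂x − ∂F₁/∂y = 54*x^2 + 24*x
∇×F = (6, 0, 54*x^2 + 24*x)
At (-1, -1, 3): (6, 0, 30).

(6, 0, 30)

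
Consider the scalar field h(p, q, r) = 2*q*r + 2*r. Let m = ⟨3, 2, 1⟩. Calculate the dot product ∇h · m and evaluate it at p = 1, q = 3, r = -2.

∂h/∂p = 0
∂h/∂q = 2*r
∂h/∂r = 2*q + 2
∇h at (1, 3, -2) = (0, -4, 8)
∇h · m = (0)(3) + (-4)(2) + (8)(1) = 0

0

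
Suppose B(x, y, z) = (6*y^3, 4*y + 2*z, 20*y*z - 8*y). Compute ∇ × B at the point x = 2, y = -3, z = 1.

(10, 0, -162)

(∇×B)₁ = ∂B₃/∂y − ∂B₂/∂z = 20*z - 10
(∇×B)₂ = ∂B₁/∂z − ∂B₃/∂x = 0
(∇×B)₃ = ∂B₂/∂x − ∂B₁/∂y = -18*y^2
∇×B = (20*z - 10, 0, -18*y^2)
At (2, -3, 1): (10, 0, -162).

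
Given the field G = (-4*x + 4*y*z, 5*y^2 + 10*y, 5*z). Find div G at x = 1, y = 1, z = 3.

∂G₁/∂x = -4
∂G₂/∂y = 10*y + 10
∂G₃/∂z = 5
∇·G = 10*y + 11
At (1, 1, 3): 21.

21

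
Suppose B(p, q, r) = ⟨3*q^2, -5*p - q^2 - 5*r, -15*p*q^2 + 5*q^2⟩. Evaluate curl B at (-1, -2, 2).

(∇×B)₁ = ∂B₃/∂q − ∂B₂/∂r = -30*p*q + 10*q + 5
(∇×B)₂ = ∂B₁/∂r − ∂B₃/∂p = 15*q^2
(∇×B)₃ = ∂B₂/∂p − ∂B₁/∂q = -6*q - 5
∇×B = (-30*p*q + 10*q + 5, 15*q^2, -6*q - 5)
At (-1, -2, 2): (-75, 60, 7).

(-75, 60, 7)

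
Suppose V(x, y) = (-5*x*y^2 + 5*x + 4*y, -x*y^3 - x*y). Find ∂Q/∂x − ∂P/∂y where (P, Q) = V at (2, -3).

-34

∂V₂/∂x = -y^3 - y
∂V₁/∂y = -10*x*y + 4
Scalar curl = 10*x*y - y^3 - y - 4
At (2, -3): -34.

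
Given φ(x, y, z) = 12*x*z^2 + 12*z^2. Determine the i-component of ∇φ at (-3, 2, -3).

(∇φ)_1 = ∂φ/∂x = 12*z^2
At (-3, 2, -3): 108.

108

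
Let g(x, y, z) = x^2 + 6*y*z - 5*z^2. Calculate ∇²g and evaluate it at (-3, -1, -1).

∂²g/∂x² = 2
∂²g/∂y² = 0
∂²g/∂z² = -10
∇²g = -8
At (-3, -1, -1): -8.

-8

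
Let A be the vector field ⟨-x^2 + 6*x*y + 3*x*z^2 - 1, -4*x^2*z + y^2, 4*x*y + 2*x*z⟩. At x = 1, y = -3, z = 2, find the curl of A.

(∇×A)₁ = ∂A₃/∂y − ∂A₂/∂z = 4*x^2 + 4*x
(∇×A)₂ = ∂A₁/∂z − ∂A₃/∂x = 6*x*z - 4*y - 2*z
(∇×A)₃ = ∂A₂/∂x − ∂A₁/∂y = -8*x*z - 6*x
∇×A = (4*x^2 + 4*x, 6*x*z - 4*y - 2*z, -8*x*z - 6*x)
At (1, -3, 2): (8, 20, -22).

(8, 20, -22)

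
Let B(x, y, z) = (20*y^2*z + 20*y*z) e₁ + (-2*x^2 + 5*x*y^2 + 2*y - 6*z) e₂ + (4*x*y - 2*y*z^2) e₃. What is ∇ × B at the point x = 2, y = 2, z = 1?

(∇×B)₁ = ∂B₃/∂y − ∂B₂/∂z = 4*x - 2*z^2 + 6
(∇×B)₂ = ∂B₁/∂z − ∂B₃/∂x = 20*y^2 + 16*y
(∇×B)₃ = ∂B₂/∂x − ∂B₁/∂y = -4*x + 5*y^2 - 40*y*z - 20*z
∇×B = (4*x - 2*z^2 + 6, 20*y^2 + 16*y, -4*x + 5*y^2 - 40*y*z - 20*z)
At (2, 2, 1): (12, 112, -88).

(12, 112, -88)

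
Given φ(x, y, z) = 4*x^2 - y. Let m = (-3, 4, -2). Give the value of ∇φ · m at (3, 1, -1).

-76

∂φ/∂x = 8*x
∂φ/∂y = -1
∂φ/∂z = 0
∇φ at (3, 1, -1) = (24, -1, 0)
∇φ · m = (24)(-3) + (-1)(4) + (0)(-2) = -76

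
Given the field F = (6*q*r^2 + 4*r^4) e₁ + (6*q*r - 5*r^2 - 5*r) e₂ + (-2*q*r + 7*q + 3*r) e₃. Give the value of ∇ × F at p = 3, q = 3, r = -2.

(∇×F)₁ = ∂F₃/∂q − ∂F₂/∂r = -6*q + 8*r + 12
(∇×F)₂ = ∂F₁/∂r − ∂F₃/∂p = 12*q*r + 16*r^3
(∇×F)₃ = ∂F₂/∂p − ∂F₁/∂q = -6*r^2
∇×F = (-6*q + 8*r + 12, 12*q*r + 16*r^3, -6*r^2)
At (3, 3, -2): (-22, -200, -24).

(-22, -200, -24)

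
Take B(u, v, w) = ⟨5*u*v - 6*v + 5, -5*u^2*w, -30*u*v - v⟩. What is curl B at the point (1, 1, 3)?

(-26, 30, -29)

(∇×B)₁ = ∂B₃/∂v − ∂B₂/∂w = 5*u^2 - 30*u - 1
(∇×B)₂ = ∂B₁/∂w − ∂B₃/∂u = 30*v
(∇×B)₃ = ∂B₂/∂u − ∂B₁/∂v = -10*u*w - 5*u + 6
∇×B = (5*u^2 - 30*u - 1, 30*v, -10*u*w - 5*u + 6)
At (1, 1, 3): (-26, 30, -29).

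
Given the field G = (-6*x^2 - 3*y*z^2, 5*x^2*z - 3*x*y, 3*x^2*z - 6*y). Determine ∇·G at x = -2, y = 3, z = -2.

∂G₁/∂x = -12*x
∂G₂/∂y = -3*x
∂G₃/∂z = 3*x^2
∇·G = 3*x^2 - 15*x
At (-2, 3, -2): 42.

42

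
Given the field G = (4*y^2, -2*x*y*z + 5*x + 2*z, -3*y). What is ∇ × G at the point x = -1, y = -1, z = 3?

(∇×G)₁ = ∂G₃/∂y − ∂G₂/∂z = 2*x*y - 5
(∇×G)₂ = ∂G₁/∂z − ∂G₃/∂x = 0
(∇×G)₃ = ∂G₂/∂x − ∂G₁/∂y = -2*y*z - 8*y + 5
∇×G = (2*x*y - 5, 0, -2*y*z - 8*y + 5)
At (-1, -1, 3): (-3, 0, 19).

(-3, 0, 19)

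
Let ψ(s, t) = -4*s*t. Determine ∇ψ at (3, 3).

(-12, -12)

∂ψ/∂s = -4*t
∂ψ/∂t = -4*s
∇ψ = (-4*t, -4*s)
At (3, 3): (-12, -12).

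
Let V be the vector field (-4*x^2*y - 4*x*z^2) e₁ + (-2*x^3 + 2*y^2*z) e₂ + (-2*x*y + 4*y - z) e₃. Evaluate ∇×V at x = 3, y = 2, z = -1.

(-10, 28, -18)

(∇×V)₁ = ∂V₃/∂y − ∂V₂/∂z = -2*x - 2*y^2 + 4
(∇×V)₂ = ∂V₁/∂z − ∂V₃/∂x = -8*x*z + 2*y
(∇×V)₃ = ∂V₂/∂x − ∂V₁/∂y = -2*x^2
∇×V = (-2*x - 2*y^2 + 4, -8*x*z + 2*y, -2*x^2)
At (3, 2, -1): (-10, 28, -18).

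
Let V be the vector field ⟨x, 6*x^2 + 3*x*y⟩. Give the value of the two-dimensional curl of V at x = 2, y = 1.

27

∂V₂/∂x = 12*x + 3*y
∂V₁/∂y = 0
Scalar curl = 12*x + 3*y
At (2, 1): 27.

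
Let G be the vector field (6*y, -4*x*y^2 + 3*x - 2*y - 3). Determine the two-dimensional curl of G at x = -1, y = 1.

-7

∂G₂/∂x = -4*y^2 + 3
∂G₁/∂y = 6
Scalar curl = -4*y^2 - 3
At (-1, 1): -7.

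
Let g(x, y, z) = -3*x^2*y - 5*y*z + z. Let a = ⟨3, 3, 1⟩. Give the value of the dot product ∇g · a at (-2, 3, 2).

28

∂g/∂x = -6*x*y
∂g/∂y = -3*x^2 - 5*z
∂g/∂z = -5*y + 1
∇g at (-2, 3, 2) = (36, -22, -14)
∇g · a = (36)(3) + (-22)(3) + (-14)(1) = 28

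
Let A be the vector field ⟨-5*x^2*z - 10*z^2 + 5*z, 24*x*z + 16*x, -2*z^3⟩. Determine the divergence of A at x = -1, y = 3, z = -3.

∂A₁/∂x = -10*x*z
∂A₂/∂y = 0
∂A₃/∂z = -6*z^2
∇·A = -10*x*z - 6*z^2
At (-1, 3, -3): -84.

-84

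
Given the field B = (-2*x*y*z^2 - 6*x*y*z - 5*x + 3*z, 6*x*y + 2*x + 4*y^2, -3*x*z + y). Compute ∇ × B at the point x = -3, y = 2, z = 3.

(1, 120, -94)

(∇×B)₁ = ∂B₃/∂y − ∂B₂/∂z = 1
(∇×B)₂ = ∂B₁/∂z − ∂B₃/∂x = -4*x*y*z - 6*x*y + 3*z + 3
(∇×B)₃ = ∂B₂/∂x − ∂B₁/∂y = 2*x*z^2 + 6*x*z + 6*y + 2
∇×B = (1, -4*x*y*z - 6*x*y + 3*z + 3, 2*x*z^2 + 6*x*z + 6*y + 2)
At (-3, 2, 3): (1, 120, -94).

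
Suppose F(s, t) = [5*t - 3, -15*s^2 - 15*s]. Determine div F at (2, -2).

∂F₁/∂s = 0
∂F₂/∂t = 0
∇·F = 0
At (2, -2): 0.

0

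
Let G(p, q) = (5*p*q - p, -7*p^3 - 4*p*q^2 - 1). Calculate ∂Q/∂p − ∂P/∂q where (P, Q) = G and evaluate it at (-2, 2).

∂G₂/∂p = -21*p^2 - 4*q^2
∂G₁/∂q = 5*p
Scalar curl = -21*p^2 - 5*p - 4*q^2
At (-2, 2): -90.

-90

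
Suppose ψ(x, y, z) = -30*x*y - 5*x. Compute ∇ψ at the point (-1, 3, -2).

∂ψ/∂x = -30*y - 5
∂ψ/∂y = -30*x
∂ψ/∂z = 0
∇ψ = (-30*y - 5, -30*x, 0)
At (-1, 3, -2): (-95, 30, 0).

(-95, 30, 0)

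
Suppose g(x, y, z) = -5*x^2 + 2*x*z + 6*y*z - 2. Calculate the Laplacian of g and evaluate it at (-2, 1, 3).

∂²g/∂x² = -10
∂²g/∂y² = 0
∂²g/∂z² = 0
∇²g = -10
At (-2, 1, 3): -10.

-10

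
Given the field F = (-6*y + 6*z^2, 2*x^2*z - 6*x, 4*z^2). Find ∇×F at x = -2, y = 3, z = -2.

(∇×F)₁ = ∂F₃/∂y − ∂F₂/∂z = -2*x^2
(∇×F)₂ = ∂F₁/∂z − ∂F₃/∂x = 12*z
(∇×F)₃ = ∂F₂/∂x − ∂F₁/∂y = 4*x*z
∇×F = (-2*x^2, 12*z, 4*x*z)
At (-2, 3, -2): (-8, -24, 16).

(-8, -24, 16)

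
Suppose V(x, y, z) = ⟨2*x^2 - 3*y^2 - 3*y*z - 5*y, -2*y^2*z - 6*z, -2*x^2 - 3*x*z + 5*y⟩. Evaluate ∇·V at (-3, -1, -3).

∂V₁/∂x = 4*x
∂V₂/∂y = -4*y*z
∂V₃/∂z = -3*x
∇·V = x - 4*y*z
At (-3, -1, -3): -15.

-15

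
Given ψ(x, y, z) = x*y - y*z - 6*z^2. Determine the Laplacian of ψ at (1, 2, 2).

∂²ψ/∂x² = 0
∂²ψ/∂y² = 0
∂²ψ/∂z² = -12
∇²ψ = -12
At (1, 2, 2): -12.

-12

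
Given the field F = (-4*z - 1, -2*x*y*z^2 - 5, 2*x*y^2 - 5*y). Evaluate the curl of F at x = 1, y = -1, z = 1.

(-13, -6, 2)

(∇×F)₁ = ∂F₃/∂y − ∂F₂/∂z = 4*x*y*z + 4*x*y - 5
(∇×F)₂ = ∂F₁/∂z − ∂F₃/∂x = -2*y^2 - 4
(∇×F)₃ = ∂F₂/∂x − ∂F₁/∂y = -2*y*z^2
∇×F = (4*x*y*z + 4*x*y - 5, -2*y^2 - 4, -2*y*z^2)
At (1, -1, 1): (-13, -6, 2).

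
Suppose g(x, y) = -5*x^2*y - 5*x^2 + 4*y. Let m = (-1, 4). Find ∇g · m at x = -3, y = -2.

∂g/∂x = -10*x*y - 10*x
∂g/∂y = -5*x^2 + 4
∇g at (-3, -2) = (-30, -41)
∇g · m = (-30)(-1) + (-41)(4) = -134

-134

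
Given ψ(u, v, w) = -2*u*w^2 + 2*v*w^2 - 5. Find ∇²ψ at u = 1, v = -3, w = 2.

∂²ψ/∂u² = 0
∂²ψ/∂v² = 0
∂²ψ/∂w² = 4*(-u + v)
∇²ψ = -4*u + 4*v
At (1, -3, 2): -16.

-16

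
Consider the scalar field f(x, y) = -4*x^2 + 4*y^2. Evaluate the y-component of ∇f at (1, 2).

16

(∇f)_2 = ∂f/∂y = 8*y
At (1, 2): 16.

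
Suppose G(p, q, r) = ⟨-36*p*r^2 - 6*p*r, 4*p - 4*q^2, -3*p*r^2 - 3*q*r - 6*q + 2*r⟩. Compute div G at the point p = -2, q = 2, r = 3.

-326

∂G₁/∂p = -36*r^2 - 6*r
∂G₂/∂q = -8*q
∂G₃/∂r = -6*p*r - 3*q + 2
∇·G = -6*p*r - 11*q - 36*r^2 - 6*r + 2
At (-2, 2, 3): -326.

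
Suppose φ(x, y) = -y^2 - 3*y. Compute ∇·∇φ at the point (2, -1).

∂²φ/∂x² = 0
∂²φ/∂y² = -2
∇²φ = -2
At (2, -1): -2.

-2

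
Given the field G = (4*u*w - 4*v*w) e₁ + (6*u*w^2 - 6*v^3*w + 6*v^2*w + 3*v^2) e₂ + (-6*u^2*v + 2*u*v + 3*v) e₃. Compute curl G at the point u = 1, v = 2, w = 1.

(∇×G)₁ = ∂G₃/∂v − ∂G₂/∂w = -6*u^2 - 12*u*w + 2*u + 6*v^3 - 6*v^2 + 3
(∇×G)₂ = ∂G₁/∂w − ∂G₃/∂u = 12*u*v + 4*u - 6*v
(∇×G)₃ = ∂G₂/∂u − ∂G₁/∂v = 6*w^2 + 4*w
∇×G = (-6*u^2 - 12*u*w + 2*u + 6*v^3 - 6*v^2 + 3, 12*u*v + 4*u - 6*v, 6*w^2 + 4*w)
At (1, 2, 1): (11, 16, 10).

(11, 16, 10)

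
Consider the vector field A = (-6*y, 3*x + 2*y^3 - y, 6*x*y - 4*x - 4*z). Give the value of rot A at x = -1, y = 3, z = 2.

(-6, -14, 9)

(∇×A)₁ = ∂A₃/∂y − ∂A₂/∂z = 6*x
(∇×A)₂ = ∂A₁/∂z − ∂A₃/∂x = -6*y + 4
(∇×A)₃ = ∂A₂/∂x − ∂A₁/∂y = 9
∇×A = (6*x, -6*y + 4, 9)
At (-1, 3, 2): (-6, -14, 9).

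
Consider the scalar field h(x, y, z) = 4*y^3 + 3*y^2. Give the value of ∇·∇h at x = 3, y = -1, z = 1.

∂²h/∂x² = 0
∂²h/∂y² = 6*(4*y + 1)
∂²h/∂z² = 0
∇²h = 24*y + 6
At (3, -1, 1): -18.

-18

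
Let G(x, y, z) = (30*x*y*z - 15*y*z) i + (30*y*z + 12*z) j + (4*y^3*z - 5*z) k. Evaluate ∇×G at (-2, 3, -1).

(∇×G)₁ = ∂G₃/∂y − ∂G₂/∂z = 12*y^2*z - 30*y - 12
(∇×G)₂ = ∂G₁/∂z − ∂G₃/∂x = 30*x*y - 15*y
(∇×G)₃ = ∂G₂/∂x − ∂G₁/∂y = -30*x*z + 15*z
∇×G = (12*y^2*z - 30*y - 12, 30*x*y - 15*y, -30*x*z + 15*z)
At (-2, 3, -1): (-210, -225, -75).

(-210, -225, -75)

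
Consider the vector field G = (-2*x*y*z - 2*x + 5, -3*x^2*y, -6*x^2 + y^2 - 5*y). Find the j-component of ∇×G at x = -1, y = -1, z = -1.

(∇×G)_2 = ∂G₁/∂z − ∂G₃/∂x
= -2*x*y − (-12*x)
= -2*x*y + 12*x
At (-1, -1, -1): -14.

-14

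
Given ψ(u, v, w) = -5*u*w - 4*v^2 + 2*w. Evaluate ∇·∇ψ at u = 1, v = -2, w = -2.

-8

∂²ψ/∂u² = 0
∂²ψ/∂v² = -8
∂²ψ/∂w² = 0
∇²ψ = -8
At (1, -2, -2): -8.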